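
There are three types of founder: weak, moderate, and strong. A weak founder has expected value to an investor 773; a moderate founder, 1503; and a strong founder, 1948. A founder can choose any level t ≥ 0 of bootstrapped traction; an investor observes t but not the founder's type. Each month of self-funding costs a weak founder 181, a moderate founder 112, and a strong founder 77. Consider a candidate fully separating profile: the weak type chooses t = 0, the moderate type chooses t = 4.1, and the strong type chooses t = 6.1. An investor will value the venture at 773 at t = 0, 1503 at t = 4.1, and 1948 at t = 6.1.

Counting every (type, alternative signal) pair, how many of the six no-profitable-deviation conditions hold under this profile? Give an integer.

4

Moderate (own payoff 1503 − 112×4.1 = 1043.8): to t=0 gives 773 → no gain ✓; to t=6.1 gives 1948 − 112×6.1 = 1264.8 → profitable ✗.
Strong (own payoff 1948 − 77×6.1 = 1478.3): to t=0 gives 773 → no gain ✓; to t=4.1 gives 1503 − 77×4.1 = 1187.3 → no gain ✓.
Weak (own payoff 773): to t=4.1 gives 1503 − 181×4.1 = 760.9 → no gain ✓; to t=6.1 gives 1948 − 181×6.1 = 843.9 → profitable ✗.
4 of the 6 constraints hold; not an equilibrium.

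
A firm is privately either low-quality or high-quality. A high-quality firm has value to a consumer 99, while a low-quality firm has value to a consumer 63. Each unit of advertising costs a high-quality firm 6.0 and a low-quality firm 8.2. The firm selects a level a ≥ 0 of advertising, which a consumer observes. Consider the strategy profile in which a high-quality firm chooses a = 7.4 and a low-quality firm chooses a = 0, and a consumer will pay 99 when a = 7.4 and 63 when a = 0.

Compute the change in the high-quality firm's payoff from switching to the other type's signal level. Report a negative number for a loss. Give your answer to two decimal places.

8.40

Playing a = 7.4 the high-quality firm receives 99 − 6.0 × 7.4 = 54.6.
Deviating to a = 0 yields 63 instead.
Gain from deviating: 63 − 54.6 = 8.40.
The gain is positive, so the high-quality type's incentive-compatibility constraint is violated — this profile is not a separating equilibrium.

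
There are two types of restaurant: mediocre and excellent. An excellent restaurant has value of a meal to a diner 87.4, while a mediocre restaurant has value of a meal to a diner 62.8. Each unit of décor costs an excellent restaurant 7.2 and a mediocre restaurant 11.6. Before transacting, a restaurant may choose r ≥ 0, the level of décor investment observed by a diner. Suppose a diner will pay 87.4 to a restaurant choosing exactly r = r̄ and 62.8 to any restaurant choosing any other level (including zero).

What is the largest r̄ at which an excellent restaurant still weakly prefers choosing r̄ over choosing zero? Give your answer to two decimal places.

Choosing r̄ yields the excellent type 87.4 − 7.2·r̄; choosing zero yields 62.8.
The excellent type is indifferent at 87.4 − 7.2·r̄ = 62.8, i.e. r̄ = (87.4 − 62.8) / 7.2 ≈ 3.42.
For any r̄ above 3.42 the excellent type would rather pool at zero, so separation collapses.

3.42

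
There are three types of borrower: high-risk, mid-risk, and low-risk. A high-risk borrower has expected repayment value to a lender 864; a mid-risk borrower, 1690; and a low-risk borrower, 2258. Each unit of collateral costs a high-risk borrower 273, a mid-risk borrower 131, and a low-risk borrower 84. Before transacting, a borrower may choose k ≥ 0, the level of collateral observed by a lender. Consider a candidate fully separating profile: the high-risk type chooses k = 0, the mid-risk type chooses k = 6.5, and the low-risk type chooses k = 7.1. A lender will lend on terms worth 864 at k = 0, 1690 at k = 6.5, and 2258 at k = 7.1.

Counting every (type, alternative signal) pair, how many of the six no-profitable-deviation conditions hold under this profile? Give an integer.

4

Low-risk (own payoff 2258 − 84×7.1 = 1661.6): to k=0 gives 864 → no gain ✓; to k=6.5 gives 1690 − 84×6.5 = 1144 → no gain ✓.
Mid-risk (own payoff 1690 − 131×6.5 = 838.5): to k=0 gives 864 → profitable ✗; to k=7.1 gives 2258 − 131×7.1 = 1327.9 → profitable ✗.
High-risk (own payoff 864): to k=6.5 gives 1690 − 273×6.5 = -84.5 → no gain ✓; to k=7.1 gives 2258 − 273×7.1 = 319.7 → no gain ✓.
4 of the 6 constraints hold; not an equilibrium.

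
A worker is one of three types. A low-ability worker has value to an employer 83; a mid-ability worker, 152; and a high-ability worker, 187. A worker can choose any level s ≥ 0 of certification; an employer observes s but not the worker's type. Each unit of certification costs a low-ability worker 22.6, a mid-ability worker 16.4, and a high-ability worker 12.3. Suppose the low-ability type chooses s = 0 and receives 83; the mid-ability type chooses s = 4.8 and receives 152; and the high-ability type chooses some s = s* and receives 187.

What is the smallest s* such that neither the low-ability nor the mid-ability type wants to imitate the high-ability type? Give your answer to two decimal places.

Mid-ability type (on-path payoff 152 − 16.4×4.8 = 73.28) won't mimic when 73.28 ≥ 187 − 16.4·s*, i.e. s* ≥ 6.93.
Low-ability type (on-path payoff 83) won't mimic when 83 ≥ 187 − 22.6·s*, i.e. s* ≥ 4.60.
Both must hold, so s* = max(4.60, 6.93) = 6.93. The mid-ability type's constraint binds.

6.93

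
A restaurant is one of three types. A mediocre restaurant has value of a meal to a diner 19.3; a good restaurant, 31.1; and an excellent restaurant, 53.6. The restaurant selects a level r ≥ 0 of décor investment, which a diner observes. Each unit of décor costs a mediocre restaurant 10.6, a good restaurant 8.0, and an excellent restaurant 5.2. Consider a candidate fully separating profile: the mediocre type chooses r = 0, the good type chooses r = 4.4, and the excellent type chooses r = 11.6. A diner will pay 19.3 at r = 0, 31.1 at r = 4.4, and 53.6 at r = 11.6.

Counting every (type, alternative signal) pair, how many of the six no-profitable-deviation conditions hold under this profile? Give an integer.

Mediocre (own payoff 19.3): to r=4.4 gives 31.1 − 10.6×4.4 = -15.54 → no gain ✓; to r=11.6 gives 53.6 − 10.6×11.6 = -69.36 → no gain ✓.
Excellent (own payoff 53.6 − 5.2×11.6 = -6.72): to r=0 gives 19.3 → profitable ✗; to r=4.4 gives 31.1 − 5.2×4.4 = 8.22 → profitable ✗.
Good (own payoff 31.1 − 8.0×4.4 = -4.1): to r=0 gives 19.3 → profitable ✗; to r=11.6 gives 53.6 − 8.0×11.6 = -39.2 → no gain ✓.
3 of the 6 constraints hold; not an equilibrium.

3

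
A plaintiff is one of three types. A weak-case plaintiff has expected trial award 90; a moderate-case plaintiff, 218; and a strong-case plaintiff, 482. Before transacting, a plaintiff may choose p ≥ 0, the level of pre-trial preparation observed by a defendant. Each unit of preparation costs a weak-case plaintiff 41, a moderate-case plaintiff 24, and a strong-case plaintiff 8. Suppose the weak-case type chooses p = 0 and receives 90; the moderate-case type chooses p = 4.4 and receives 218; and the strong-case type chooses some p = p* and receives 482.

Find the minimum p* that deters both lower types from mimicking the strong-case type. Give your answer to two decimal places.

15.40

Weak-case type (on-path payoff 90) won't mimic when 90 ≥ 482 − 41·p*, i.e. p* ≥ 9.56.
Moderate-case type (on-path payoff 218 − 24×4.4 = 112.4) won't mimic when 112.4 ≥ 482 − 24·p*, i.e. p* ≥ 15.40.
Both must hold, so p* = max(9.56, 15.40) = 15.40. The moderate-case type's constraint binds.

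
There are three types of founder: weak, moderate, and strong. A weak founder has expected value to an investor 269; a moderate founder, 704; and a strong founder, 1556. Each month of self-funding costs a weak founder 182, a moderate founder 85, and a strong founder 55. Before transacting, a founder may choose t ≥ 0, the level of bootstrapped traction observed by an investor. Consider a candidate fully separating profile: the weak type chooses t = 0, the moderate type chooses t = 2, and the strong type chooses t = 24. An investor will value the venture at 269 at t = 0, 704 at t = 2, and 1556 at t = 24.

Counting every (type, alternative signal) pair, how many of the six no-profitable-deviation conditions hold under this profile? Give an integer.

Weak (own payoff 269): to t=2 gives 704 − 182×2 = 340 → profitable ✗; to t=24 gives 1556 − 182×24 = -2812 → no gain ✓.
Moderate (own payoff 704 − 85×2 = 534): to t=0 gives 269 → no gain ✓; to t=24 gives 1556 − 85×24 = -484 → no gain ✓.
Strong (own payoff 1556 − 55×24 = 236): to t=0 gives 269 → profitable ✗; to t=2 gives 704 − 55×2 = 594 → profitable ✗.
3 of the 6 constraints hold; not an equilibrium.

3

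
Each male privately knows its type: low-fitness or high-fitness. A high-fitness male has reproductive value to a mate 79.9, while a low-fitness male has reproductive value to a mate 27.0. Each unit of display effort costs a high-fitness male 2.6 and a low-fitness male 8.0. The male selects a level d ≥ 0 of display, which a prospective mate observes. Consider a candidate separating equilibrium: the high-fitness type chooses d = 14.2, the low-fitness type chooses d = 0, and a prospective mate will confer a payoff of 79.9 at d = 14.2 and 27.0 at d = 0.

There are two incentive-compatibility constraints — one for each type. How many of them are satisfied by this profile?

High-fitness type: signal → 79.9 − 2.6 × 14.2 = 42.98; deviate to 0 → 27.0. IC holds (42.98 ≥ 27.0).
Low-fitness type: stay at 0 → 27.0; mimic → 79.9 − 8.0 × 14.2 = -33.7. IC holds (27.0 ≥ -33.7).
2 of 2 constraints hold, so this is a separating equilibrium.

2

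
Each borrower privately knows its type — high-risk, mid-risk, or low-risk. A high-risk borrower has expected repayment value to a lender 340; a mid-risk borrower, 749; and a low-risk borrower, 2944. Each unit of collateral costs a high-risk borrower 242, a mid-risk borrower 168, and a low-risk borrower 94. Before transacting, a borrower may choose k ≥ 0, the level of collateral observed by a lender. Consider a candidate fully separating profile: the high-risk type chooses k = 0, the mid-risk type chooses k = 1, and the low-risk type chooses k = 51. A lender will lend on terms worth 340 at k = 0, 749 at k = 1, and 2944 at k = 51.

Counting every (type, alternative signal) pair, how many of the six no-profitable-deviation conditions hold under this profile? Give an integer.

3

Low-risk (own payoff 2944 − 94×51 = -1850): to k=0 gives 340 → profitable ✗; to k=1 gives 749 − 94×1 = 655 → profitable ✗.
Mid-risk (own payoff 749 − 168×1 = 581): to k=0 gives 340 → no gain ✓; to k=51 gives 2944 − 168×51 = -5624 → no gain ✓.
High-risk (own payoff 340): to k=1 gives 749 − 242×1 = 507 → profitable ✗; to k=51 gives 2944 − 242×51 = -9398 → no gain ✓.
3 of the 6 constraints hold; not an equilibrium.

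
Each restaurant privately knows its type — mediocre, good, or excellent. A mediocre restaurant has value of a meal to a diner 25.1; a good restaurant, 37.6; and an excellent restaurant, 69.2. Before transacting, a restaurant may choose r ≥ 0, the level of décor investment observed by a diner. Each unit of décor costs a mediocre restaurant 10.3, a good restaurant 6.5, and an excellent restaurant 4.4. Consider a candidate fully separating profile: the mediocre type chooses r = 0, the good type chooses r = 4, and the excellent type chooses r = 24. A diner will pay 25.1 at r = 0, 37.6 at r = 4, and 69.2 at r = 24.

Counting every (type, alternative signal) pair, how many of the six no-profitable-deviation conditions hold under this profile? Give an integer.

Good (own payoff 37.6 − 6.5×4 = 11.6): to r=0 gives 25.1 → profitable ✗; to r=24 gives 69.2 − 6.5×24 = -86.8 → no gain ✓.
Mediocre (own payoff 25.1): to r=4 gives 37.6 − 10.3×4 = -3.6 → no gain ✓; to r=24 gives 69.2 − 10.3×24 = -178 → no gain ✓.
Excellent (own payoff 69.2 − 4.4×24 = -36.4): to r=0 gives 25.1 → profitable ✗; to r=4 gives 37.6 − 4.4×4 = 20 → profitable ✗.
3 of the 6 constraints hold; not an equilibrium.

3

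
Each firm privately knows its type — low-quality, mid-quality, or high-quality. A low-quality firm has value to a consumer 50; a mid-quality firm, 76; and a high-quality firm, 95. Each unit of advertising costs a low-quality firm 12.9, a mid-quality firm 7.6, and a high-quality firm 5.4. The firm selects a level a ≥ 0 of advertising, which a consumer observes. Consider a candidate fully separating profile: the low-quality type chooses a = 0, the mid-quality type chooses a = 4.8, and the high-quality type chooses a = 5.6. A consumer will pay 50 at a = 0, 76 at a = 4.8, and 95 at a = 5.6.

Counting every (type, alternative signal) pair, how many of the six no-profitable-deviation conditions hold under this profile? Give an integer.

4

Low-quality (own payoff 50): to a=4.8 gives 76 − 12.9×4.8 = 14.08 → no gain ✓; to a=5.6 gives 95 − 12.9×5.6 = 22.76 → no gain ✓.
Mid-quality (own payoff 76 − 7.6×4.8 = 39.52): to a=0 gives 50 → profitable ✗; to a=5.6 gives 95 − 7.6×5.6 = 52.44 → profitable ✗.
High-quality (own payoff 95 − 5.4×5.6 = 64.76): to a=0 gives 50 → no gain ✓; to a=4.8 gives 76 − 5.4×4.8 = 50.08 → no gain ✓.
4 of the 6 constraints hold; not an equilibrium.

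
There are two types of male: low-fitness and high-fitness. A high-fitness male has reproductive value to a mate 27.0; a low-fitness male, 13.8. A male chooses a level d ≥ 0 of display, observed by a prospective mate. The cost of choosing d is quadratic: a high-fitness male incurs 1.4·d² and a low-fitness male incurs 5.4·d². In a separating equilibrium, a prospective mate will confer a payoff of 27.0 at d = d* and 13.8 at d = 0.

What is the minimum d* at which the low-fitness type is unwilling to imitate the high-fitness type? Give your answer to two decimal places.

1.56

The low-fitness type at d = 0 receives 13.8; imitating at d* yields 27.0 − 5.4·d*².
Indifference: 13.8 = 27.0 − 5.4·d*², so d*² = (27.0 − 13.8) / 5.4 ≈ 2.4444.
d* = √2.4444 ≈ 1.56.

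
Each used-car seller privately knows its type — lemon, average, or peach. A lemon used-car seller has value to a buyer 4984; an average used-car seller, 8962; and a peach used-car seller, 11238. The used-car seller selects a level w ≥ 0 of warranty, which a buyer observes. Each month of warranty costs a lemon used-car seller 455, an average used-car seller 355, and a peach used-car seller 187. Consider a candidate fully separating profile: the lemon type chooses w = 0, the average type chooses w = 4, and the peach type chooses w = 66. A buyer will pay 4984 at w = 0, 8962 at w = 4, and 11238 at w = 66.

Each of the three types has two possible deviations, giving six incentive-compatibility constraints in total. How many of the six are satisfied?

3

Average (own payoff 8962 − 355×4 = 7542): to w=0 gives 4984 → no gain ✓; to w=66 gives 11238 − 355×66 = -12192 → no gain ✓.
Peach (own payoff 11238 − 187×66 = -1104): to w=0 gives 4984 → profitable ✗; to w=4 gives 8962 − 187×4 = 8214 → profitable ✗.
Lemon (own payoff 4984): to w=4 gives 8962 − 455×4 = 7142 → profitable ✗; to w=66 gives 11238 − 455×66 = -18792 → no gain ✓.
3 of the 6 constraints hold; not an equilibrium.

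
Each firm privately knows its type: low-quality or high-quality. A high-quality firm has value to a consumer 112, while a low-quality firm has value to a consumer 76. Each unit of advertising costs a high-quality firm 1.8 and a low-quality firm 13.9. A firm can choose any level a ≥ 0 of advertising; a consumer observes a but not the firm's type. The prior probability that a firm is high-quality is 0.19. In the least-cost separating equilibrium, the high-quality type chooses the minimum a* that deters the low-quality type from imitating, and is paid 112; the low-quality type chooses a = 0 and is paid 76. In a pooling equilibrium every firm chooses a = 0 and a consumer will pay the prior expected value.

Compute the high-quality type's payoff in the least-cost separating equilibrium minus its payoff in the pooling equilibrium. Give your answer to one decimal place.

Least-cost separating signal: a* solves 76 = 112 − 13.9·a*, so a* = (112 − 76)/13.9 ≈ 2.5899.
High-quality type's separating payoff: 112 − 1.8 × a* = 112 − 1.8 × (112 − 76)/13.9 = 112 − 64.8/13.9 ≈ 107.338.
Pooling payoff: 0.19 × 112 + 0.81 × 76 = 82.84.
Difference: 107.338 − 82.84 = 24.498, i.e. 24.5 to one decimal place.
The high-quality type prefers to separate.

24.5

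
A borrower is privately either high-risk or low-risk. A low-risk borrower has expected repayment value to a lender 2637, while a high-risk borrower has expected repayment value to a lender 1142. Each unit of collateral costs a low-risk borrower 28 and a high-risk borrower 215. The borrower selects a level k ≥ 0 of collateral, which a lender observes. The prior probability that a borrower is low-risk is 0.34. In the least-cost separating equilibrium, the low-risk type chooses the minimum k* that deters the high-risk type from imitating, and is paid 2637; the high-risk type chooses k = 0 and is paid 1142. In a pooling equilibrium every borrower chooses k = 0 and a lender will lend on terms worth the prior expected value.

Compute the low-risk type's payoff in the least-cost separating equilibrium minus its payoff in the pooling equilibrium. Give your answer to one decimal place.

792.0

Least-cost separating signal: k* solves 1142 = 2637 − 215·k*, so k* = (2637 − 1142)/215 ≈ 6.9535.
Low-risk type's separating payoff: 2637 − 28 × k* = 2637 − 28 × (2637 − 1142)/215 = 2637 − 41860/215 ≈ 2442.302.
Pooling payoff: 0.34 × 2637 + 0.66 × 1142 = 1650.3.
Difference: 2442.302 − 1650.3 = 792.002, i.e. 792.0 to one decimal place.
The low-risk type prefers to separate.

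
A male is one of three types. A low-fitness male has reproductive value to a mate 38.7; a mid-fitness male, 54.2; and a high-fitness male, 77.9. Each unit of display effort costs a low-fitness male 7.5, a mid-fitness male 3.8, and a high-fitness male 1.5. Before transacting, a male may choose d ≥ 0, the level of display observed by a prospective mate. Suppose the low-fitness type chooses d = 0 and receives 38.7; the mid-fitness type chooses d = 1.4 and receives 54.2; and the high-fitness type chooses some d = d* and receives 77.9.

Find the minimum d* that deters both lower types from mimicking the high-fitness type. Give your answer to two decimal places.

7.64

Low-fitness type (on-path payoff 38.7) won't mimic when 38.7 ≥ 77.9 − 7.5·d*, i.e. d* ≥ 5.23.
Mid-fitness type (on-path payoff 54.2 − 3.8×1.4 = 48.88) won't mimic when 48.88 ≥ 77.9 − 3.8·d*, i.e. d* ≥ 7.64.
Both must hold, so d* = max(5.23, 7.64) = 7.64. The mid-fitness type's constraint binds.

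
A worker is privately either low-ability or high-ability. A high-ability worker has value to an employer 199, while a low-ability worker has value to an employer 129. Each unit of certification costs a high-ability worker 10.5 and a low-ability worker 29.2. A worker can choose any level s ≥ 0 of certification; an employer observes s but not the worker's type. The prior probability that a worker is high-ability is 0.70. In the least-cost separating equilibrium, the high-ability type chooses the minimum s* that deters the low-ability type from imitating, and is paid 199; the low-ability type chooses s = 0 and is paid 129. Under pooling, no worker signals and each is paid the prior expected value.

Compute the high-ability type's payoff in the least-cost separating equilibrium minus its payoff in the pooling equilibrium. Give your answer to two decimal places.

Least-cost separating signal: s* solves 129 = 199 − 29.2·s*, so s* = (199 − 129)/29.2 ≈ 2.3973.
High-ability type's separating payoff: 199 − 10.5 × s* = 199 − 10.5 × (199 − 129)/29.2 = 199 − 735/29.2 ≈ 173.8288.
Pooling payoff: 0.70 × 199 + 0.30 × 129 = 178.
Difference: 173.8288 − 178 = -4.1712, i.e. -4.17 to two decimal places.
The high-ability type would prefer the pooling outcome.

-4.17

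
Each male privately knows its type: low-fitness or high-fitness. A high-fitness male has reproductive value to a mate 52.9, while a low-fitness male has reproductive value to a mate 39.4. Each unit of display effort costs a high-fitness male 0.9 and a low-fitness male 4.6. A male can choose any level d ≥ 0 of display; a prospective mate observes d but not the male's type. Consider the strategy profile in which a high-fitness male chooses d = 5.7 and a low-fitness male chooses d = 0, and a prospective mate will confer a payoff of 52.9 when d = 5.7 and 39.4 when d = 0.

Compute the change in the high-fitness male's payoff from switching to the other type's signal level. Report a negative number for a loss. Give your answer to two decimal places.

Playing d = 5.7 the high-fitness male receives 52.9 − 0.9 × 5.7 = 47.77.
Deviating to d = 0 yields 39.4 instead.
Gain from deviating: 39.4 − 47.77 = -8.37.
The gain is negative, so the high-fitness type's incentive-compatibility constraint is satisfied.

-8.37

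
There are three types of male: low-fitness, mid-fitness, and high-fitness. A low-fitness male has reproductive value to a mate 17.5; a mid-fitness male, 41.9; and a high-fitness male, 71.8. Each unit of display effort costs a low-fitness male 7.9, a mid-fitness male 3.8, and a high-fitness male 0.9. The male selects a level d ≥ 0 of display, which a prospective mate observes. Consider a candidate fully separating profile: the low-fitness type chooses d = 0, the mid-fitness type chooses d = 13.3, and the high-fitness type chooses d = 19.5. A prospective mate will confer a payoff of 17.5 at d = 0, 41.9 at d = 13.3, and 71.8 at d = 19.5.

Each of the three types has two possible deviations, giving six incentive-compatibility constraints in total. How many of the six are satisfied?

High-fitness (own payoff 71.8 − 0.9×19.5 = 54.25): to d=0 gives 17.5 → no gain ✓; to d=13.3 gives 41.9 − 0.9×13.3 = 29.93 → no gain ✓.
Low-fitness (own payoff 17.5): to d=13.3 gives 41.9 − 7.9×13.3 = -63.17 → no gain ✓; to d=19.5 gives 71.8 − 7.9×19.5 = -82.25 → no gain ✓.
Mid-fitness (own payoff 41.9 − 3.8×13.3 = -8.64): to d=0 gives 17.5 → profitable ✗; to d=19.5 gives 71.8 − 3.8×19.5 = -2.3 → profitable ✗.
4 of the 6 constraints hold; not an equilibrium.

4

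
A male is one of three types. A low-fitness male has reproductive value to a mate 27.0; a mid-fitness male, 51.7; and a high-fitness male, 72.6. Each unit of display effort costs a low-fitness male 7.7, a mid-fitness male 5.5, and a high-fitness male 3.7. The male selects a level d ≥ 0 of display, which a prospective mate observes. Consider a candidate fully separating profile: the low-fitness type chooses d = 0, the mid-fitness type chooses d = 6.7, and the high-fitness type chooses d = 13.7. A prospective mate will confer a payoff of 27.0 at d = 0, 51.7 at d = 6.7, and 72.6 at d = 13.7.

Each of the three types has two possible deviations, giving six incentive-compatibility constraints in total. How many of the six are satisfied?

High-fitness (own payoff 72.6 − 3.7×13.7 = 21.91): to d=0 gives 27.0 → profitable ✗; to d=6.7 gives 51.7 − 3.7×6.7 = 26.91 → profitable ✗.
Mid-fitness (own payoff 51.7 − 5.5×6.7 = 14.85): to d=0 gives 27.0 → profitable ✗; to d=13.7 gives 72.6 − 5.5×13.7 = -2.75 → no gain ✓.
Low-fitness (own payoff 27.0): to d=6.7 gives 51.7 − 7.7×6.7 = 0.11 → no gain ✓; to d=13.7 gives 72.6 − 7.7×13.7 = -32.89 → no gain ✓.
3 of the 6 constraints hold; not an equilibrium.

3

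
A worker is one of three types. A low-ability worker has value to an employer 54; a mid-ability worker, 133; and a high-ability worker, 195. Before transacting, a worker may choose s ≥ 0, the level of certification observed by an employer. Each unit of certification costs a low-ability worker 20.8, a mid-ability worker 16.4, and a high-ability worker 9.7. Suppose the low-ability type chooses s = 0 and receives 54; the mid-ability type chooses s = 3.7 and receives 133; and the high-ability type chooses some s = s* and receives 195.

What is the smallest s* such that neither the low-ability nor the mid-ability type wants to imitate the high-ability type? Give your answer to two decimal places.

7.48

Low-ability type (on-path payoff 54) won't mimic when 54 ≥ 195 − 20.8·s*, i.e. s* ≥ 6.78.
Mid-ability type (on-path payoff 133 − 16.4×3.7 = 72.32) won't mimic when 72.32 ≥ 195 − 16.4·s*, i.e. s* ≥ 7.48.
Both must hold, so s* = max(6.78, 7.48) = 7.48. The mid-ability type's constraint binds.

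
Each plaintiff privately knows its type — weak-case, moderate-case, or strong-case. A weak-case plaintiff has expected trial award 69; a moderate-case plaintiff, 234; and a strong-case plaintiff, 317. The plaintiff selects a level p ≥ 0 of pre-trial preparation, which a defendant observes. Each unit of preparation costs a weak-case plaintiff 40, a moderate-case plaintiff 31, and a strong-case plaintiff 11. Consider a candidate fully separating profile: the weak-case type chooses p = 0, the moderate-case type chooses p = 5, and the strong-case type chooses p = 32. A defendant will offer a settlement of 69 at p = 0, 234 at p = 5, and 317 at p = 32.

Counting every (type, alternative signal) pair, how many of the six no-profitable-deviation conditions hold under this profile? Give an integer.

Strong-case (own payoff 317 − 11×32 = -35): to p=0 gives 69 → profitable ✗; to p=5 gives 234 − 11×5 = 179 → profitable ✗.
Weak-case (own payoff 69): to p=5 gives 234 − 40×5 = 34 → no gain ✓; to p=32 gives 317 − 40×32 = -963 → no gain ✓.
Moderate-case (own payoff 234 − 31×5 = 79): to p=0 gives 69 → no gain ✓; to p=32 gives 317 − 31×32 = -675 → no gain ✓.
4 of the 6 constraints hold; not an equilibrium.

4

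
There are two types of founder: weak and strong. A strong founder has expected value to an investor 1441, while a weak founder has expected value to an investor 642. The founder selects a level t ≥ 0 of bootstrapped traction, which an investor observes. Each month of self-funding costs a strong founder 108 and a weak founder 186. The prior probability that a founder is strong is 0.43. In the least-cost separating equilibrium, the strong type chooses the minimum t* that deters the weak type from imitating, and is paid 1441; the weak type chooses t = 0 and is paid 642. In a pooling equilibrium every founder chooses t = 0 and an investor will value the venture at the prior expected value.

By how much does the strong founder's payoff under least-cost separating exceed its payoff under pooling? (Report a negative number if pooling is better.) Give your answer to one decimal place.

Least-cost separating signal: t* solves 642 = 1441 − 186·t*, so t* = (1441 − 642)/186 ≈ 4.2957.
Strong type's separating payoff: 1441 − 108 × t* = 1441 − 108 × (1441 − 642)/186 = 1441 − 86292/186 ≈ 977.065.
Pooling payoff: 0.43 × 1441 + 0.57 × 642 = 985.57.
Difference: 977.065 − 985.57 = -8.505, i.e. -8.5 to one decimal place.
The strong type would prefer the pooling outcome.

-8.5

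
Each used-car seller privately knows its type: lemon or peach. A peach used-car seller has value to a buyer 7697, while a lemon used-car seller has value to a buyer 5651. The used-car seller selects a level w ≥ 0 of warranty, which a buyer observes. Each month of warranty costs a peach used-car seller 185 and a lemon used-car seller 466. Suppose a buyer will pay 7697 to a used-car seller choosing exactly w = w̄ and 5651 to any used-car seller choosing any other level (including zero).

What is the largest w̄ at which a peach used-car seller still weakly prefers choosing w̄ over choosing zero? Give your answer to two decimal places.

Choosing w̄ yields the peach type 7697 − 185·w̄; choosing zero yields 5651.
The peach type is indifferent at 7697 − 185·w̄ = 5651, i.e. w̄ = (7697 − 5651) / 185 ≈ 11.06.
For any w̄ above 11.06 the peach type would rather pool at zero, so separation collapses.

11.06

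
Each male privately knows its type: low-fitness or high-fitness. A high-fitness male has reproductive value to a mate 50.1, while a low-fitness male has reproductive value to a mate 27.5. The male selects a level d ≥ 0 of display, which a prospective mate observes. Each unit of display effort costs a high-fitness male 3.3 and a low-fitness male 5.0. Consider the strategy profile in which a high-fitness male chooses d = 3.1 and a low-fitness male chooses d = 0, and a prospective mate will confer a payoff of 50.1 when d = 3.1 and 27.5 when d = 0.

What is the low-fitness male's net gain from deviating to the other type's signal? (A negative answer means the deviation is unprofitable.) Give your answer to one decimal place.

Playing d = 0 the low-fitness male receives 27.5.
Deviating to d = 3.1 brings payment 50.1 at cost 5.0 × 3.1 = 15.5, netting 34.6.
Gain from deviating: 34.6 − 27.5 = 7.1.
The gain is positive, so the low-fitness type's incentive-compatibility constraint is violated — this profile is not a separating equilibrium.

7.1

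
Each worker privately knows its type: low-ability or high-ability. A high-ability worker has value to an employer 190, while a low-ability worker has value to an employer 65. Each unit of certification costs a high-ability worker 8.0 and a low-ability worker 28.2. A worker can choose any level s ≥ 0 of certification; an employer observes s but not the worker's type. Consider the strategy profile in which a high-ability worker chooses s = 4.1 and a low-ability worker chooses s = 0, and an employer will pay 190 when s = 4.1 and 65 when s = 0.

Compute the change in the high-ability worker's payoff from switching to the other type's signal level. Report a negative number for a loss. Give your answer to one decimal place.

Playing s = 4.1 the high-ability worker receives 190 − 8.0 × 4.1 = 157.2.
Deviating to s = 0 yields 65 instead.
Gain from deviating: 65 − 157.2 = -92.2.
The gain is negative, so the high-ability type's incentive-compatibility constraint is satisfied.

-92.2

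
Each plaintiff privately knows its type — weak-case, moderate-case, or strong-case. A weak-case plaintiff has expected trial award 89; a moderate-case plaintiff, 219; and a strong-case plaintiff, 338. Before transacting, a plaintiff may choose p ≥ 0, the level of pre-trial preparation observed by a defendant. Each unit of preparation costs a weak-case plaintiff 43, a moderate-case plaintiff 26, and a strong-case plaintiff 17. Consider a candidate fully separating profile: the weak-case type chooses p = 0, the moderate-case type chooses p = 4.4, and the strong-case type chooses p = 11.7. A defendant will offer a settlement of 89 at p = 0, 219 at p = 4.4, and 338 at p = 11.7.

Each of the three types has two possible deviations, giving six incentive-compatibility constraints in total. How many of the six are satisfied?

5

Strong-case (own payoff 338 − 17×11.7 = 139.1): to p=0 gives 89 → no gain ✓; to p=4.4 gives 219 − 17×4.4 = 144.2 → profitable ✗.
Moderate-case (own payoff 219 − 26×4.4 = 104.6): to p=0 gives 89 → no gain ✓; to p=11.7 gives 338 − 26×11.7 = 33.8 → no gain ✓.
Weak-case (own payoff 89): to p=4.4 gives 219 − 43×4.4 = 29.8 → no gain ✓; to p=11.7 gives 338 − 43×11.7 = -165.1 → no gain ✓.
5 of the 6 constraints hold; not an equilibrium.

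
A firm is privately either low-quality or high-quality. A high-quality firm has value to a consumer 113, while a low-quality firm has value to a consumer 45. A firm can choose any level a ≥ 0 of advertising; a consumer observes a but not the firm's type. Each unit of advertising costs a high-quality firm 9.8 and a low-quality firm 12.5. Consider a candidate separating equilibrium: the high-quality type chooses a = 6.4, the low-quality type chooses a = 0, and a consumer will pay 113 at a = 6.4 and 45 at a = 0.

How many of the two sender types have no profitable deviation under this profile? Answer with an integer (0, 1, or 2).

2

High-quality type: signal → 113 − 9.8 × 6.4 = 50.28; deviate to 0 → 45. IC holds (50.28 ≥ 45).
Low-quality type: stay at 0 → 45; mimic → 113 − 12.5 × 6.4 = 33. IC holds (45 ≥ 33).
2 of 2 constraints hold, so this is a separating equilibrium.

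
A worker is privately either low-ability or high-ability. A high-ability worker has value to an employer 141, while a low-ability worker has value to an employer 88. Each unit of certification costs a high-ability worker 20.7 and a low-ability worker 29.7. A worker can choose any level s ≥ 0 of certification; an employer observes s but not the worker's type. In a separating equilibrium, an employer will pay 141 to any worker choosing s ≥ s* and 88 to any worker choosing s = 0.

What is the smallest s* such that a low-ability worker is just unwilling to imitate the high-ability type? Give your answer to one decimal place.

1.8

A low-ability worker choosing s = 0 receives 88.
Imitating at s* instead would pay 141 at cost 29.7·s*, netting 141 − 29.7·s*.
Indifference: 88 = 141 − 29.7·s*, so s* = (141 − 88) / 29.7 ≈ 1.8.
At s* the low-ability type's incentive constraint just binds; the high-ability type strictly prefers s* since its per-unit cost is lower.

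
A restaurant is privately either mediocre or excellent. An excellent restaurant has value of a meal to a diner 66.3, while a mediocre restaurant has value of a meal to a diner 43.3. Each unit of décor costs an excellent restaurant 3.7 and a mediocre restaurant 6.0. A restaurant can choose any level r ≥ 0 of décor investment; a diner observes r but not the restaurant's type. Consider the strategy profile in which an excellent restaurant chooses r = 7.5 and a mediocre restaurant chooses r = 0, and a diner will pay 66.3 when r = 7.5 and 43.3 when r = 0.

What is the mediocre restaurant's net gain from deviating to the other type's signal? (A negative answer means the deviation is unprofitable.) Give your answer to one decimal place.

-22.0

Playing r = 0 the mediocre restaurant receives 43.3.
Deviating to r = 7.5 brings payment 66.3 at cost 6.0 × 7.5 = 45, netting 21.3.
Gain from deviating: 21.3 − 43.3 = -22.0.
The gain is negative, so the mediocre type's incentive-compatibility constraint is satisfied.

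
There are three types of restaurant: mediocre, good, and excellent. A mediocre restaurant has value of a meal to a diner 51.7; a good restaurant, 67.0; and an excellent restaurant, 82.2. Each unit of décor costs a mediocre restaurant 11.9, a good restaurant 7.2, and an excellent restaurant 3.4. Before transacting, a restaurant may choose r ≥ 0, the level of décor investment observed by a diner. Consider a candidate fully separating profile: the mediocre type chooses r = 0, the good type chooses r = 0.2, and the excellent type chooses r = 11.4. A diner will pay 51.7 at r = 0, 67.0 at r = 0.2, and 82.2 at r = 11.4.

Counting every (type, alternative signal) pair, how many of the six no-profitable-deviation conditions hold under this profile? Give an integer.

Mediocre (own payoff 51.7): to r=0.2 gives 67.0 − 11.9×0.2 = 64.62 → profitable ✗; to r=11.4 gives 82.2 − 11.9×11.4 = -53.46 → no gain ✓.
Good (own payoff 67.0 − 7.2×0.2 = 65.56): to r=0 gives 51.7 → no gain ✓; to r=11.4 gives 82.2 − 7.2×11.4 = 0.12 → no gain ✓.
Excellent (own payoff 82.2 − 3.4×11.4 = 43.44): to r=0 gives 51.7 → profitable ✗; to r=0.2 gives 67.0 − 3.4×0.2 = 66.32 → profitable ✗.
3 of the 6 constraints hold; not an equilibrium.

3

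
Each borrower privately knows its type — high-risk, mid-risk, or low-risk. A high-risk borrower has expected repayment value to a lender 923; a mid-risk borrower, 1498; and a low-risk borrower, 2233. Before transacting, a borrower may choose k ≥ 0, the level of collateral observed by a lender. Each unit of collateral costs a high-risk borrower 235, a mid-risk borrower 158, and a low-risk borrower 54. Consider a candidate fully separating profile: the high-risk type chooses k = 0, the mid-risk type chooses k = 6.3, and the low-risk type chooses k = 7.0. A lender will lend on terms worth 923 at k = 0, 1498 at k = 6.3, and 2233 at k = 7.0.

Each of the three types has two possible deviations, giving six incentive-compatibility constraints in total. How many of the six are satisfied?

Mid-risk (own payoff 1498 − 158×6.3 = 502.6): to k=0 gives 923 → profitable ✗; to k=7.0 gives 2233 − 158×7.0 = 1127 → profitable ✗.
Low-risk (own payoff 2233 − 54×7.0 = 1855): to k=0 gives 923 → no gain ✓; to k=6.3 gives 1498 − 54×6.3 = 1157.8 → no gain ✓.
High-risk (own payoff 923): to k=6.3 gives 1498 − 235×6.3 = 17.5 → no gain ✓; to k=7.0 gives 2233 − 235×7.0 = 588 → no gain ✓.
4 of the 6 constraints hold; not an equilibrium.

4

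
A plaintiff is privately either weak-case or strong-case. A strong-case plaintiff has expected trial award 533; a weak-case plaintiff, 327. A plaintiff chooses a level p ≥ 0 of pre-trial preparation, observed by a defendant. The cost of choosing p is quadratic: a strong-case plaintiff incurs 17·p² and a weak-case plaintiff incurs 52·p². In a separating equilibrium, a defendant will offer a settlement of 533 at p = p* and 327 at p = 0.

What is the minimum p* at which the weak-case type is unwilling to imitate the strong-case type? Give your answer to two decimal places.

The weak-case type at p = 0 receives 327; imitating at p* yields 533 − 52·p*².
Indifference: 327 = 533 − 52·p*², so p*² = (533 − 327) / 52 ≈ 3.9615.
p* = √3.9615 ≈ 1.99.

1.99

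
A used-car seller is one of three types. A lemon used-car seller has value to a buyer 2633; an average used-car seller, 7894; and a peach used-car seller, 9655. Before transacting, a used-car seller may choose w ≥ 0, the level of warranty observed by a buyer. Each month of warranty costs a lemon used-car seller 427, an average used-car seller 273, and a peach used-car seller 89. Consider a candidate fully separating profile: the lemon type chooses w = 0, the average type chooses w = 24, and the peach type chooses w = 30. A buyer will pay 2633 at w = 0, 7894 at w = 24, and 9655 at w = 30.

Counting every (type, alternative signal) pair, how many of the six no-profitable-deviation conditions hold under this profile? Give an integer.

Peach (own payoff 9655 − 89×30 = 6985): to w=0 gives 2633 → no gain ✓; to w=24 gives 7894 − 89×24 = 5758 → no gain ✓.
Lemon (own payoff 2633): to w=24 gives 7894 − 427×24 = -2354 → no gain ✓; to w=30 gives 9655 − 427×30 = -3155 → no gain ✓.
Average (own payoff 7894 − 273×24 = 1342): to w=0 gives 2633 → profitable ✗; to w=30 gives 9655 − 273×30 = 1465 → profitable ✗.
4 of the 6 constraints hold; not an equilibrium.

4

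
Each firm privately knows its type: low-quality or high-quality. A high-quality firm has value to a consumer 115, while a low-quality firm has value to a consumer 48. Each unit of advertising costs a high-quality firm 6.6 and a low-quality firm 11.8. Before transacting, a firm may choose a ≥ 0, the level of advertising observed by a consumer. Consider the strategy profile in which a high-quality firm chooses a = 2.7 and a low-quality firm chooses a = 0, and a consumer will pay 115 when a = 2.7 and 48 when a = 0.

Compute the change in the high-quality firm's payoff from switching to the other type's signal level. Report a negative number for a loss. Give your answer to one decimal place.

Playing a = 2.7 the high-quality firm receives 115 − 6.6 × 2.7 = 97.18.
Deviating to a = 0 yields 48 instead.
Gain from deviating: 48 − 97.18 = -49.18, i.e. -49.2 to one decimal place.
The gain is negative, so the high-quality type's incentive-compatibility constraint is satisfied.

-49.2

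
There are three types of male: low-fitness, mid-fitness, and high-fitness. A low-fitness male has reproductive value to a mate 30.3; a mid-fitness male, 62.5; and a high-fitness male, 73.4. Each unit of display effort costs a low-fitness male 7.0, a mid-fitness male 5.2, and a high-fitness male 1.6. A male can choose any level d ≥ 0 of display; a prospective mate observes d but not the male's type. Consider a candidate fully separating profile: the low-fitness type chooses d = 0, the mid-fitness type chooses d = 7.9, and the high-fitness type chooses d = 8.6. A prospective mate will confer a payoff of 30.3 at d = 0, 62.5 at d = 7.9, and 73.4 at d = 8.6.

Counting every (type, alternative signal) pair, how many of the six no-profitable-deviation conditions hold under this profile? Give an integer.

Low-fitness (own payoff 30.3): to d=7.9 gives 62.5 − 7.0×7.9 = 7.2 → no gain ✓; to d=8.6 gives 73.4 − 7.0×8.6 = 13.2 → no gain ✓.
High-fitness (own payoff 73.4 − 1.6×8.6 = 59.64): to d=0 gives 30.3 → no gain ✓; to d=7.9 gives 62.5 − 1.6×7.9 = 49.86 → no gain ✓.
Mid-fitness (own payoff 62.5 − 5.2×7.9 = 21.42): to d=0 gives 30.3 → profitable ✗; to d=8.6 gives 73.4 − 5.2×8.6 = 28.68 → profitable ✗.
4 of the 6 constraints hold; not an equilibrium.

4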